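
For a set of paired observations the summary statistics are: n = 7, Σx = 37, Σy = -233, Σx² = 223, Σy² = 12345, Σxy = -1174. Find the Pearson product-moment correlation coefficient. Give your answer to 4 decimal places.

Numerator: nΣxy − (Σx)(Σy) = 7·(-1174) − (37)(-233) = 403
Denominator: √[(nΣx²−(Σx)²)(nΣy²−(Σy)²)]
  nΣx²−(Σx)² = 7·223 − 1369 = 192;  nΣy²−(Σy)² = 7·12345 − 54289 = 32126
  √(192·32126) = √6168192 = 2483.5845
r = 403 / 2483.5845 = 0.1623

0.1623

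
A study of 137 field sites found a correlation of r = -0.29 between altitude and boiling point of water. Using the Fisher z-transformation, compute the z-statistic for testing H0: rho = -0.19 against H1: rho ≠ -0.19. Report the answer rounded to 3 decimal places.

z_r = atanh(-0.29) = -0.298566,  z_0 = atanh(-0.19) = -0.192337
SE = 1/√(n−3) = 1/√134 = 0.086387
z = (z_r − z_0)/SE = (-0.298566 − (-0.192337)) / 0.086387 = -0.106229 / 0.086387 = -1.230

-1.230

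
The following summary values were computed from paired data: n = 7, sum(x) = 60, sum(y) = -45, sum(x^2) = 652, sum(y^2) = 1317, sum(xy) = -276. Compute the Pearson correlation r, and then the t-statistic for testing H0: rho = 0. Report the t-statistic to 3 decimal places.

0.682

S_xy = nΣxy − ΣxΣy = 7·(-276) − 60·(-45) = -1932 − (-2700) = 768
S_xx = nΣx² − (Σx)² = 7·652 − 60² = 4564 − 3600 = 964
S_yy = nΣy² − (Σy)² = 7·1317 − (-45)² = 9219 − 2025 = 7194
r = S_xy / √(S_xx·S_yy) = 768 / √(964·7194) = 768 / √6935016 = 768 / 2633.4419 = 0.2916
t = r·√(n−2)/√(1−r²) = 0.2916·√5 / √(1−0.085031) = 0.652037 / 0.956540 = 0.682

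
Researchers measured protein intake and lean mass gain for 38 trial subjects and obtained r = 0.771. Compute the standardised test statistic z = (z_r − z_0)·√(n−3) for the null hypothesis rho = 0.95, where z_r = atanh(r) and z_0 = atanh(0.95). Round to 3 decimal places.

-4.786

z_r = atanh(0.771) = 1.022789,  z_0 = atanh(0.95) = 1.831781
SE = 1/√(n−3) = 1/√35 = 0.169031
z = (z_r − z_0)/SE = (1.022789 − 1.831781) / 0.169031 = -0.808992 / 0.169031 = -4.786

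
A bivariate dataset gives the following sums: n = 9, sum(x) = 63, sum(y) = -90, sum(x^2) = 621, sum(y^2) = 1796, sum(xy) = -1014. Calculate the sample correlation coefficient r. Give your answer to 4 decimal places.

-0.9562

S_xy = nΣxy − ΣxΣy = 9·(-1014) − 63·(-90) = -9126 − (-5670) = -3456
S_xx = nΣx² − (Σx)² = 9·621 − 63² = 5589 − 3969 = 1620
S_yy = nΣy² − (Σy)² = 9·1796 − (-90)² = 16164 − 8100 = 8064
r = S_xy / √(S_xx·S_yy) = -3456 / √(1620·8064) = -3456 / √13063680 = -3456 / 3614.3713 = -0.9562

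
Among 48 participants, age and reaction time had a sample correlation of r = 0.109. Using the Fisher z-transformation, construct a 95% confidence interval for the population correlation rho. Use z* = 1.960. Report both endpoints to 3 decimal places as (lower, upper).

Fisher z: z_r = atanh(r) = ½·ln((1+0.109)/(1−0.109)) = 0.109435
SE(z) = 1/√(n−3) = 1/√45 = 0.149071
95% ⇒ z* = 1.960; margin = 1.960·0.149071 = 0.292179
CI on z-scale: (-0.182744, 0.401614)
Back-transform: tanh(-0.182744) = -0.180737, tanh(0.401614) = 0.381329

(-0.181, 0.381)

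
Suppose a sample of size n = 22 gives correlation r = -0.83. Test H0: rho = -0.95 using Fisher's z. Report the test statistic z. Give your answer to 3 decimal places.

Fisher z: atanh(-0.83) = -1.188136, atanh(-0.95) = -1.831781
z = (z_r − z_0)·√(n−3) = (-1.188136 − (-1.831781))·√19 = 0.643645 · 4.358899 = 2.806

2.806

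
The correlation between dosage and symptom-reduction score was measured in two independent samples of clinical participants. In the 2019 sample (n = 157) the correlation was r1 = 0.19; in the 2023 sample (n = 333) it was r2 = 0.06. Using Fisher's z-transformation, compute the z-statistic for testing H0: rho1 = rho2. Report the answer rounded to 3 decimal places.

z1 = atanh(0.19) = 0.192337,  z2 = atanh(0.06) = 0.060072
SE = √(1/(n1−3) + 1/(n2−3)) = √(1/154 + 1/330) = √(0.0064935 + 0.0030303) = √0.0095238 = 0.097590
z = (z1 − z2)/SE = (0.192337 − 0.060072) / 0.097590 = 0.132265 / 0.097590 = 1.355

1.355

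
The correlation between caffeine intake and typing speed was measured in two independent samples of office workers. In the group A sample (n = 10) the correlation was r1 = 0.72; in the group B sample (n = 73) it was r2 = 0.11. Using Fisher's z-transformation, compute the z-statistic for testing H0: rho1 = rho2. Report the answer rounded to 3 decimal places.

2.011

Fisher z-transforms: z1 = atanh(0.72) = 0.907645, z2 = atanh(0.11) = 0.110447; difference d = 0.797198
Var(d) = 1/7 + 1/70 = 0.1428571 + 0.0142857 = 0.1571428
z = d/√Var(d) = 0.797198 / √0.1571428 = 0.797198 / 0.396412 = 2.011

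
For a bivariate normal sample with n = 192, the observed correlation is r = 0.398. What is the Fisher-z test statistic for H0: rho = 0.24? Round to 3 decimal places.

Fisher z: atanh(0.398) = 0.421270, atanh(0.24) = 0.244774
z = (z_r − z_0)·√(n−3) = (0.421270 − 0.244774)·√189 = 0.176496 · 13.747727 = 2.426

2.426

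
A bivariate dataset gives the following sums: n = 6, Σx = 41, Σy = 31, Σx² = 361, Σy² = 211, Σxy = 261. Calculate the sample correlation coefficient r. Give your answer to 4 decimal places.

S_xy = nΣxy − ΣxΣy = 6·261 − 41·31 = 1566 − 1271 = 295
S_xx = nΣx² − (Σx)² = 6·361 − 41² = 2166 − 1681 = 485
S_yy = nΣy² − (Σy)² = 6·211 − 31² = 1266 − 961 = 305
r = S_xy / √(S_xx·S_yy) = 295 / √(485·305) = 295 / √147925 = 295 / 384.6102 = 0.7670

0.7670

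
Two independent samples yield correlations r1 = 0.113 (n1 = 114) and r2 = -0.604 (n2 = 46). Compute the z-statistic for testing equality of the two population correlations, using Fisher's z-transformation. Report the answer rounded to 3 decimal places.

z1 = atanh(0.113) = 0.113485,  z2 = atanh(-0.604) = -0.699421
SE = √(1/(n1−3) + 1/(n2−3)) = √(1/111 + 1/43) = √(0.0090090 + 0.0232558) = √0.0322648 = 0.179624
z = (z1 − z2)/SE = (0.113485 − (-0.699421)) / 0.179624 = 0.812906 / 0.179624 = 4.526

4.526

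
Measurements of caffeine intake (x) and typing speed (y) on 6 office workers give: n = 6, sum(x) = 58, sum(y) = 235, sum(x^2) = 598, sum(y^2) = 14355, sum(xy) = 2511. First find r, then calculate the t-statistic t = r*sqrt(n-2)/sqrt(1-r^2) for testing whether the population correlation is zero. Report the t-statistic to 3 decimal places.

Numerator: nΣxy − (Σx)(Σy) = 6·2511 − (58)(235) = 1436
Denominator: √[(nΣx²−(Σx)²)(nΣy²−(Σy)²)]
  nΣx²−(Σx)² = 6·598 − 3364 = 224;  nΣy²−(Σy)² = 6·14355 − 55225 = 30905
  √(224·30905) = √6922720 = 2631.1062
r = 1436 / 2631.1062 = 0.5458
t = r·√(n−2)/√(1−r²) = 0.5458·√4 / √(1−0.297898) = 1.091600 / 0.837915 = 1.303

1.303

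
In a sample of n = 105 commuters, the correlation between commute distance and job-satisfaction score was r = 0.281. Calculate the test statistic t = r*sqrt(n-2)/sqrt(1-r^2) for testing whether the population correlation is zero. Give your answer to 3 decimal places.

2.972

1 − r² = 1 − 0.078961 = 0.921039;  √(1−r²) = 0.959708
√(n−2) = √103 = 10.148892
t = r·√(n−2)/√(1−r²) = 0.281 · 10.148892 / 0.959708 = 2.972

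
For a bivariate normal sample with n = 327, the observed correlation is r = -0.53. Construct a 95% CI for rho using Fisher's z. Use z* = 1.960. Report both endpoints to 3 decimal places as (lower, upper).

(-0.604, -0.447)

z_r = atanh(-0.53) = -0.590145;  SE = 1/√(n−3) = 1/√324 = 0.055556
z-limits: -0.590145 ± 1.960·0.055556 = -0.590145 ± 0.108890 = [-0.699035, -0.481255]
ρ-limits: (tanh -0.699035, tanh -0.481255) = (-0.604, -0.447)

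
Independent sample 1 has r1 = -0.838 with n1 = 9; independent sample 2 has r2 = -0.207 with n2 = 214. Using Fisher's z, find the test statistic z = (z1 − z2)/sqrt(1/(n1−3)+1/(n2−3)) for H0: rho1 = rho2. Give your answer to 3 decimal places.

Fisher z-transforms: z1 = atanh(-0.838) = -1.214418, z2 = atanh(-0.207) = -0.210035; difference d = -1.004383
Var(d) = 1/6 + 1/211 = 0.1666667 + 0.0047393 = 0.1714060
z = d/√Var(d) = -1.004383 / √0.1714060 = -1.004383 / 0.414012 = -2.426

-2.426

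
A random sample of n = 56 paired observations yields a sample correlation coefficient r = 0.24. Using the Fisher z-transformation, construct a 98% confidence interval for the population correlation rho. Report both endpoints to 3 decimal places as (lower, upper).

Fisher z: z_r = atanh(r) = ½·ln((1+0.24)/(1−0.24)) = 0.244774
SE(z) = 1/√(n−3) = 1/√53 = 0.137361
98% ⇒ z* = 2.326; margin = 2.326·0.137361 = 0.319502
CI on z-scale: (-0.074728, 0.564276)
Back-transform: tanh(-0.074728) = -0.074589, tanh(0.564276) = 0.511143

(-0.075, 0.511)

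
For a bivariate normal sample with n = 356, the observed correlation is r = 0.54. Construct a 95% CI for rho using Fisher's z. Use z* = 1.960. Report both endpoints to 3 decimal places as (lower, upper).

(0.462, 0.610)

z_r = atanh(0.54) = 0.604156;  SE = 1/√(n−3) = 1/√353 = 0.053225
z-limits: 0.604156 ± 1.960·0.053225 = 0.604156 ± 0.104321 = [0.499835, 0.708477]
ρ-limits: (tanh 0.499835, tanh 0.708477) = (0.462, 0.610)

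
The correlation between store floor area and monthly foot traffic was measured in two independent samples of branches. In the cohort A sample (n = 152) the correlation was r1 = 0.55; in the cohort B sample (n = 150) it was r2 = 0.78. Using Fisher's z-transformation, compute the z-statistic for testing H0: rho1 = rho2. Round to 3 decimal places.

z1 = atanh(0.55) = 0.618381,  z2 = atanh(0.78) = 1.045371
SE = √(1/(n1−3) + 1/(n2−3)) = √(1/149 + 1/147) = √(0.0067114 + 0.0068027) = √0.0135141 = 0.116250
z = (z1 − z2)/SE = (0.618381 − 1.045371) / 0.116250 = -0.426990 / 0.116250 = -3.673

-3.673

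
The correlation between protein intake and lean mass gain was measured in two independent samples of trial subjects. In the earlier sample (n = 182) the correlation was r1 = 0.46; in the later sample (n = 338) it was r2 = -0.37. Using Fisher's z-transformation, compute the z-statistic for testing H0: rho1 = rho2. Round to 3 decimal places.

9.567

z1 = atanh(0.46) = 0.497311,  z2 = atanh(-0.37) = -0.388423
SE = √(1/(n1−3) + 1/(n2−3)) = √(1/179 + 1/335) = √(0.0055866 + 0.0029851) = √0.0085717 = 0.092583
z = (z1 − z2)/SE = (0.497311 − (-0.388423)) / 0.092583 = 0.885734 / 0.092583 = 9.567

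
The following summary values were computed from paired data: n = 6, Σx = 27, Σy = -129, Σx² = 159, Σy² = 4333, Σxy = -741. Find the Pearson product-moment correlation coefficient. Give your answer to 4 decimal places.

Numerator: nΣxy − (Σx)(Σy) = 6·(-741) − (27)(-129) = -963
Denominator: √[(nΣx²−(Σx)²)(nΣy²−(Σy)²)]
  nΣx²−(Σx)² = 6·159 − 729 = 225;  nΣy²−(Σy)² = 6·4333 − 16641 = 9357
  √(225·9357) = √2105325 = 1450.9738
r = -963 / 1450.9738 = -0.6637

-0.6637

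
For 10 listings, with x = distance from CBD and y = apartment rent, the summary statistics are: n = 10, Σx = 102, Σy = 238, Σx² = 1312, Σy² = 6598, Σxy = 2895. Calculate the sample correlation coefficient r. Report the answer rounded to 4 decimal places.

0.9282

S_xy = nΣxy − ΣxΣy = 10·2895 − 102·238 = 28950 − 24276 = 4674
S_xx = nΣx² − (Σx)² = 10·1312 − 102² = 13120 − 10404 = 2716
S_yy = nΣy² − (Σy)² = 10·6598 − 238² = 65980 − 56644 = 9336
r = S_xy / √(S_xx·S_yy) = 4674 / √(2716·9336) = 4674 / √25356576 = 4674 / 5035.5314 = 0.9282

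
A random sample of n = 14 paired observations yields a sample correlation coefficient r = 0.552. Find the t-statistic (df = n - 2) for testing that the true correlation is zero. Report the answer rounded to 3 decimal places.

2.293

1 − r² = 1 − 0.304704 = 0.695296;  √(1−r²) = 0.833844
√(n−2) = √12 = 3.464102
t = r·√(n−2)/√(1−r²) = 0.552 · 3.464102 / 0.833844 = 2.293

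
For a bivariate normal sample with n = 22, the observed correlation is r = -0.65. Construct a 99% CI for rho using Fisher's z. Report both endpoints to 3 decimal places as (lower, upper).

(-0.878, -0.182)

Fisher z: z_r = atanh(r) = ½·ln((1+(-0.65))/(1−(-0.65))) = -0.775299
SE(z) = 1/√(n−3) = 1/√19 = 0.229416
99% ⇒ z* = 2.576; margin = 2.576·0.229416 = 0.590976
CI on z-scale: (-1.366275, -0.184323)
Back-transform: tanh(-1.366275) = -0.877840, tanh(-0.184323) = -0.182264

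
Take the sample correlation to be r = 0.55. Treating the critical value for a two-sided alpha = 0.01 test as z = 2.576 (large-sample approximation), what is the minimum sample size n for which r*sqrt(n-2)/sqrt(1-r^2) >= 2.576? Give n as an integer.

r√(n−2)/√(1−r²) ≥ 2.576  ⇔  n−2 ≥ (2.576)²·(1−r²)/r²
(1−r²)/r² = (1−0.3025)/0.3025 = 2.3058
n ≥ 2 + 6.635776·2.3058 = 2 + 15.3008 = 17.3008
⌈17.3008⌉ = 18

18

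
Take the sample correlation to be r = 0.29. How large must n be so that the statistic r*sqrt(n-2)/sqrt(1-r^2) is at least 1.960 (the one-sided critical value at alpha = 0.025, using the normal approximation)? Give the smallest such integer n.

Need r·√(n−2)/√(1−r²) ≥ 1.960
√(n−2) ≥ 1.960·√(1−0.0841) / 0.29 = 1.960·0.957027 / 0.29 = 6.4682
n−2 ≥ 41.8376  ⇒  n ≥ 43.8376
Smallest integer n = 44

44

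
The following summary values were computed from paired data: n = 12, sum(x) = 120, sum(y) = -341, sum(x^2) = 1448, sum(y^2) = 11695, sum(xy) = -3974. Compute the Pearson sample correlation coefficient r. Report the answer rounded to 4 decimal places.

-0.7998

S_xy = nΣxy − ΣxΣy = 12·(-3974) − 120·(-341) = -47688 − (-40920) = -6768
S_xx = nΣx² − (Σx)² = 12·1448 − 120² = 17376 − 14400 = 2976
S_yy = nΣy² − (Σy)² = 12·11695 − (-341)² = 140340 − 116281 = 24059
r = S_xy / √(S_xx·S_yy) = -6768 / √(2976·24059) = -6768 / √71599584 = -6768 / 8461.6537 = -0.7998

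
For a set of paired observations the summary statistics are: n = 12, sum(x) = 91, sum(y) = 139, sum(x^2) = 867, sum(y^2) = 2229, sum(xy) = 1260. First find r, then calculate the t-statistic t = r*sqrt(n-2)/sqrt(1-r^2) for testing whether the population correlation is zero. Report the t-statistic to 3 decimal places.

2.514

Numerator: nΣxy − (Σx)(Σy) = 12·1260 − (91)(139) = 2471
Denominator: √[(nΣx²−(Σx)²)(nΣy²−(Σy)²)]
  nΣx²−(Σx)² = 12·867 − 8281 = 2123;  nΣy²−(Σy)² = 12·2229 − 19321 = 7427
  √(2123·7427) = √15767521 = 3970.8338
r = 2471 / 3970.8338 = 0.6223
t = r·√(n−2)/√(1−r²) = 0.6223·√10 / √(1−0.387257) = 1.967885 / 0.782779 = 2.514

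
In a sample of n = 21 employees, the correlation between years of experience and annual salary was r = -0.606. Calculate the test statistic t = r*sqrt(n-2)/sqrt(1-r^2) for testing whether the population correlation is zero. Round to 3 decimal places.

t = r·√(n−2) / √(1−r²) with r = -0.606, n = 21
  = -0.606·√19 / √(1 − 0.367236)
  = -0.606·4.358899 / 0.795465
  = -2.641493 / 0.795465 = -3.321

-3.321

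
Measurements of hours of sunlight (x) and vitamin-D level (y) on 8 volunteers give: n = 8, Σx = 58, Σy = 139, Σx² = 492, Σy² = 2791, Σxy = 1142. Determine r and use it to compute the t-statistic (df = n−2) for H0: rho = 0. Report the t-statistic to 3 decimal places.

3.495

S_xy = nΣxy − ΣxΣy = 8·1142 − 58·139 = 9136 − 8062 = 1074
S_xx = nΣx² − (Σx)² = 8·492 − 58² = 3936 − 3364 = 572
S_yy = nΣy² − (Σy)² = 8·2791 − 139² = 22328 − 19321 = 3007
r = S_xy / √(S_xx·S_yy) = 1074 / √(572·3007) = 1074 / √1720004 = 1074 / 1311.4892 = 0.8189
t = r·√(n−2)/√(1−r²) = 0.8189·√6 / √(1−0.670597) = 2.005887 / 0.573936 = 3.495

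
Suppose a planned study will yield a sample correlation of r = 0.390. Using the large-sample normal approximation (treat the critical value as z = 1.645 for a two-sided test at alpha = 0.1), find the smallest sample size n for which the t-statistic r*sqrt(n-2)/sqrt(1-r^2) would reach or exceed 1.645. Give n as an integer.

18

Need r·√(n−2)/√(1−r²) ≥ 1.645
√(n−2) ≥ 1.645·√(1−0.152100) / 0.390 = 1.645·0.920815 / 0.390 = 3.8840
n−2 ≥ 15.0855  ⇒  n ≥ 17.0855
Smallest integer n = 18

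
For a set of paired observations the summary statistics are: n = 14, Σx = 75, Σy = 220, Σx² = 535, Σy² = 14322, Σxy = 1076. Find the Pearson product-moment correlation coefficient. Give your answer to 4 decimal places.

-0.0853

Numerator: nΣxy − (Σx)(Σy) = 14·1076 − (75)(220) = -1436
Denominator: √[(nΣx²−(Σx)²)(nΣy²−(Σy)²)]
  nΣx²−(Σx)² = 14·535 − 5625 = 1865;  nΣy²−(Σy)² = 14·14322 − 48400 = 152108
  √(1865·152108) = √283681420 = 16842.8448
r = -1436 / 16842.8448 = -0.0853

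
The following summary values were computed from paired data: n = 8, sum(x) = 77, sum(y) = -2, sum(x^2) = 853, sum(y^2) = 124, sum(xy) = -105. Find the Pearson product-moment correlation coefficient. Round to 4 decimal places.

-0.7295

Numerator: nΣxy − (Σx)(Σy) = 8·(-105) − (77)(-2) = -686
Denominator: √[(nΣx²−(Σx)²)(nΣy²−(Σy)²)]
  nΣx²−(Σx)² = 8·853 − 5929 = 895;  nΣy²−(Σy)² = 8·124 − 4 = 988
  √(895·988) = √884260 = 940.3510
r = -686 / 940.3510 = -0.7295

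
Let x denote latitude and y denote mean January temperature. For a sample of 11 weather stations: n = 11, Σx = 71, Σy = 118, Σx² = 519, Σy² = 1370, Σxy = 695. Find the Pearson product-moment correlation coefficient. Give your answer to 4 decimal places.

S_xy = nΣxy − ΣxΣy = 11·695 − 71·118 = 7645 − 8378 = -733
S_xx = nΣx² − (Σx)² = 11·519 − 71² = 5709 − 5041 = 668
S_yy = nΣy² − (Σy)² = 11·1370 − 118² = 15070 − 13924 = 1146
r = S_xy / √(S_xx·S_yy) = -733 / √(668·1146) = -733 / √765528 = -733 / 874.9446 = -0.8378

-0.8378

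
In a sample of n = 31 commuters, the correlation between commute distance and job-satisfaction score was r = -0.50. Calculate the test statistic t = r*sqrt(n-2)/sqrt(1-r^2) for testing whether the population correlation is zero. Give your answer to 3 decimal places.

-3.109

1 − r² = 1 − 0.2500 = 0.7500;  √(1−r²) = 0.866025
√(n−2) = √29 = 5.385165
t = r·√(n−2)/√(1−r²) = -0.50 · 5.385165 / 0.866025 = -3.109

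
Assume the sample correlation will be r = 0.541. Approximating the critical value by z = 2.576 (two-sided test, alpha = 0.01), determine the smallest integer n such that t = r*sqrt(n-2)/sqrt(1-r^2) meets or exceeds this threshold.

19

Need r·√(n−2)/√(1−r²) ≥ 2.576
√(n−2) ≥ 2.576·√(1−0.292681) / 0.541 = 2.576·0.841023 / 0.541 = 4.0046
n−2 ≥ 16.0368  ⇒  n ≥ 18.0368
Smallest integer n = 19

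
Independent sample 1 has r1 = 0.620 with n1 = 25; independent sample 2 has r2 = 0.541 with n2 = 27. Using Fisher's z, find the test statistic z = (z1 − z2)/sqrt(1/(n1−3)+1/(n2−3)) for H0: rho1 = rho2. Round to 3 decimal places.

0.405

z1 = atanh(0.620) = 0.725005,  z2 = atanh(0.541) = 0.605568
SE = √(1/(n1−3) + 1/(n2−3)) = √(1/22 + 1/24) = √(0.0454545 + 0.0416667) = √0.0871212 = 0.295163
z = (z1 − z2)/SE = (0.725005 − 0.605568) / 0.295163 = 0.119437 / 0.295163 = 0.405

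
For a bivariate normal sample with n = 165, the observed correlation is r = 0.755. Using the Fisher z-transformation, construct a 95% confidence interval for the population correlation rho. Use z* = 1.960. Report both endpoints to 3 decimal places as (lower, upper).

z_r = atanh(0.755) = 0.984483;  SE = 1/√(n−3) = 1/√162 = 0.078567
z-limits: 0.984483 ± 1.960·0.078567 = 0.984483 ± 0.153991 = [0.830492, 1.138474]
ρ-limits: (tanh 0.830492, tanh 1.138474) = (0.681, 0.814)

(0.681, 0.814)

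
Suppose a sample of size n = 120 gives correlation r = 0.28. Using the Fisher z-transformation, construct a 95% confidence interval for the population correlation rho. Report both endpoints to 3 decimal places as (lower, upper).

(0.106, 0.437)

Fisher z: z_r = atanh(r) = ½·ln((1+0.28)/(1−0.28)) = 0.287682
SE(z) = 1/√(n−3) = 1/√117 = 0.092450
95% ⇒ z* = 1.960; margin = 1.960·0.092450 = 0.181202
CI on z-scale: (0.106480, 0.468884)
Back-transform: tanh(0.106480) = 0.106079, tanh(0.468884) = 0.437297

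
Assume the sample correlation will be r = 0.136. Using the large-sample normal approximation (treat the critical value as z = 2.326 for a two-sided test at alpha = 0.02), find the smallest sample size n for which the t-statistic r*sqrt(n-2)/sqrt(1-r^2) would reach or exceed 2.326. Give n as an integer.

290

Need r·√(n−2)/√(1−r²) ≥ 2.326
√(n−2) ≥ 2.326·√(1−0.018496) / 0.136 = 2.326·0.990709 / 0.136 = 16.9440
n−2 ≥ 287.0991  ⇒  n ≥ 289.0991
Smallest integer n = 290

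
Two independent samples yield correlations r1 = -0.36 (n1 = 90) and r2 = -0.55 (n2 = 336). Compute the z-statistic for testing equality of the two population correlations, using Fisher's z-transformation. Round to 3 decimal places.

2.006

Fisher z-transforms: z1 = atanh(-0.36) = -0.376886, z2 = atanh(-0.55) = -0.618381; difference d = 0.241495
Var(d) = 1/87 + 1/333 = 0.0114943 + 0.0030030 = 0.0144973
z = d/√Var(d) = 0.241495 / √0.0144973 = 0.241495 / 0.120405 = 2.006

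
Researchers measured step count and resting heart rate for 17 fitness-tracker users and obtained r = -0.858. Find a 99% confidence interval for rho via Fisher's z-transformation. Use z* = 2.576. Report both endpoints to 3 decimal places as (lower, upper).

(-0.962, -0.535)

z_r = atanh(-0.858) = -1.285714;  SE = 1/√(n−3) = 1/√14 = 0.267261
z-limits: -1.285714 ± 2.576·0.267261 = -1.285714 ± 0.688464 = [-1.974178, -0.597250]
ρ-limits: (tanh -1.974178, tanh -0.597250) = (-0.962, -0.535)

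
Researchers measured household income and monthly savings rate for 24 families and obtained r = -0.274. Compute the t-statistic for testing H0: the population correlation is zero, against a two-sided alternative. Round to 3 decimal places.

t = r·√(n−2) / √(1−r²) with r = -0.274, n = 24
  = -0.274·√22 / √(1 − 0.075076)
  = -0.274·4.690416 / 0.961730
  = -1.285174 / 0.961730 = -1.336

-1.336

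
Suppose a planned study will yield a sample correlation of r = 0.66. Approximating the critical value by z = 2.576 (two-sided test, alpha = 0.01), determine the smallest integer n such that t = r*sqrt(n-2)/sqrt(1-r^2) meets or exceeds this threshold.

11

r√(n−2)/√(1−r²) ≥ 2.576  ⇔  n−2 ≥ (2.576)²·(1−r²)/r²
(1−r²)/r² = (1−0.4356)/0.4356 = 1.2957
n ≥ 2 + 6.635776·1.2957 = 2 + 8.5980 = 10.5980
⌈10.5980⌉ = 11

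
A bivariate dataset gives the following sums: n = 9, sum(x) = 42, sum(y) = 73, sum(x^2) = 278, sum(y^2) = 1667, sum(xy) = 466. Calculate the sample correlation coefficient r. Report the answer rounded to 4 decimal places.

Numerator: nΣxy − (Σx)(Σy) = 9·466 − (42)(73) = 1128
Denominator: √[(nΣx²−(Σx)²)(nΣy²−(Σy)²)]
  nΣx²−(Σx)² = 9·278 − 1764 = 738;  nΣy²−(Σy)² = 9·1667 − 5329 = 9674
  √(738·9674) = √7139412 = 2671.9678
r = 1128 / 2671.9678 = 0.4222

0.4222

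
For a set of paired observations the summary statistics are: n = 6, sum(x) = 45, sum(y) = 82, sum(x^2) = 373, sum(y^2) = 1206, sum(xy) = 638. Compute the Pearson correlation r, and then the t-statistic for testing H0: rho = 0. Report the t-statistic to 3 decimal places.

S_xy = nΣxy − ΣxΣy = 6·638 − 45·82 = 3828 − 3690 = 138
S_xx = nΣx² − (Σx)² = 6·373 − 45² = 2238 − 2025 = 213
S_yy = nΣy² − (Σy)² = 6·1206 − 82² = 7236 − 6724 = 512
r = S_xy / √(S_xx·S_yy) = 138 / √(213·512) = 138 / √109056 = 138 / 330.2363 = 0.4179
t = r·√(n−2)/√(1−r²) = 0.4179·√4 / √(1−0.174640) = 0.835800 / 0.908493 = 0.920

0.920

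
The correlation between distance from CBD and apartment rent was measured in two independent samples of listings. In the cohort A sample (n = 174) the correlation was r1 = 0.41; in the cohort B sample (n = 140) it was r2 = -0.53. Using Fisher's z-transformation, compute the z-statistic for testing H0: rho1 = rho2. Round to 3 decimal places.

Fisher z-transforms: z1 = atanh(0.41) = 0.435611, z2 = atanh(-0.53) = -0.590145; difference d = 1.025756
Var(d) = 1/171 + 1/137 = 0.0058480 + 0.0072993 = 0.0131473
z = d/√Var(d) = 1.025756 / √0.0131473 = 1.025756 / 0.114662 = 8.946

8.946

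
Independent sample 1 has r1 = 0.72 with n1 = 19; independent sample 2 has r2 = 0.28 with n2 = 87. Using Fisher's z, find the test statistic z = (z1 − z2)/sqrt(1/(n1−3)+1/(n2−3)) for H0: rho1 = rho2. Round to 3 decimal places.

2.273

Fisher z-transforms: z1 = atanh(0.72) = 0.907645, z2 = atanh(0.28) = 0.287682; difference d = 0.619963
Var(d) = 1/16 + 1/84 = 0.0625000 + 0.0119048 = 0.0744048
z = d/√Var(d) = 0.619963 / √0.0744048 = 0.619963 / 0.272772 = 2.273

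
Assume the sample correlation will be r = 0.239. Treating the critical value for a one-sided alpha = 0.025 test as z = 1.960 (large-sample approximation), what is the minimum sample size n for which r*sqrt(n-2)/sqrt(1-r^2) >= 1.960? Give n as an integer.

66

Need r·√(n−2)/√(1−r²) ≥ 1.960
√(n−2) ≥ 1.960·√(1−0.057121) / 0.239 = 1.960·0.971020 / 0.239 = 7.9632
n−2 ≥ 63.4126  ⇒  n ≥ 65.4126
Smallest integer n = 66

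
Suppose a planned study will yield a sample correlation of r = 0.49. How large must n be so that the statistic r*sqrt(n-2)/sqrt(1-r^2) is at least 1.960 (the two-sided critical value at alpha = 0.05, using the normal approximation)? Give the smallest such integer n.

Need r·√(n−2)/√(1−r²) ≥ 1.960
√(n−2) ≥ 1.960·√(1−0.2401) / 0.49 = 1.960·0.871722 / 0.49 = 3.4869
n−2 ≥ 12.1585  ⇒  n ≥ 14.1585
Smallest integer n = 15

15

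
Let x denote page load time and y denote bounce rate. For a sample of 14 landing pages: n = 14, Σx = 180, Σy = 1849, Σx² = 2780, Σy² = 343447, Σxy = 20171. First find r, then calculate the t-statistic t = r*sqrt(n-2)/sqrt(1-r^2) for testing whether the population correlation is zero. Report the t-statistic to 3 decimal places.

-2.164

Numerator: nΣxy − (Σx)(Σy) = 14·20171 − (180)(1849) = -50426
Denominator: √[(nΣx²−(Σx)²)(nΣy²−(Σy)²)]
  nΣx²−(Σx)² = 14·2780 − 32400 = 6520;  nΣy²−(Σy)² = 14·343447 − 3418801 = 1389457
  √(6520·1389457) = √9059259640 = 95180.1431
r = -50426 / 95180.1431 = -0.5298
t = r·√(n−2)/√(1−r²) = -0.5298·√12 / √(1−0.280688) = -1.835281 / 0.848123 = -2.164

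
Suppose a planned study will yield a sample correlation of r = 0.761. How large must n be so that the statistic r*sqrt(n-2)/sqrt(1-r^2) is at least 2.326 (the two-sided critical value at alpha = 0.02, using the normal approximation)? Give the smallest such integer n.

r√(n−2)/√(1−r²) ≥ 2.326  ⇔  n−2 ≥ (2.326)²·(1−r²)/r²
(1−r²)/r² = (1−0.579121)/0.579121 = 0.7268
n ≥ 2 + 5.410276·0.7268 = 2 + 3.9322 = 5.9322
⌈5.9322⌉ = 6

6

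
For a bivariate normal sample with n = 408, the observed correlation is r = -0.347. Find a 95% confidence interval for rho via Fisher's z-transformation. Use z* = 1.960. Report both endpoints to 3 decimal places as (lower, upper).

(-0.430, -0.259)

z_r = atanh(-0.347) = -0.362029;  SE = 1/√(n−3) = 1/√405 = 0.049690
z-limits: -0.362029 ± 1.960·0.049690 = -0.362029 ± 0.097392 = [-0.459421, -0.264637]
ρ-limits: (tanh -0.459421, tanh -0.264637) = (-0.430, -0.259)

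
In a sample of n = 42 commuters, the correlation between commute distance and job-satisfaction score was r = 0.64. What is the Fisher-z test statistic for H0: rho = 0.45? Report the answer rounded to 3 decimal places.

z_r = atanh(0.64) = 0.758174,  z_0 = atanh(0.45) = 0.484700
SE = 1/√(n−3) = 1/√39 = 0.160128
z = (z_r − z_0)/SE = (0.758174 − 0.484700) / 0.160128 = 0.273474 / 0.160128 = 1.708

1.708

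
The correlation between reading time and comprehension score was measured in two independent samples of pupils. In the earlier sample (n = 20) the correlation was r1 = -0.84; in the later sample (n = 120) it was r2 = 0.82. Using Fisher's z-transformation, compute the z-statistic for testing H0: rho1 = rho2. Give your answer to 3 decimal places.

-9.162

Fisher z-transforms: z1 = atanh(-0.84) = -1.221174, z2 = atanh(0.82) = 1.156817; difference d = -2.377991
Var(d) = 1/17 + 1/117 = 0.0588235 + 0.0085470 = 0.0673705
z = d/√Var(d) = -2.377991 / √0.0673705 = -2.377991 / 0.259558 = -9.162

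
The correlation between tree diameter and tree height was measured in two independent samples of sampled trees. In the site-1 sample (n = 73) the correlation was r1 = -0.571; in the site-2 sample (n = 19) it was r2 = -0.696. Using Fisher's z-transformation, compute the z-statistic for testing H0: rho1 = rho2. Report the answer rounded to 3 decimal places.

0.760

z1 = atanh(-0.571) = -0.649005,  z2 = atanh(-0.696) = -0.859500
SE = √(1/(n1−3) + 1/(n2−3)) = √(1/70 + 1/16) = √(0.0142857 + 0.0625000) = √0.0767857 = 0.277102
z = (z1 − z2)/SE = (-0.649005 − (-0.859500)) / 0.277102 = 0.210495 / 0.277102 = 0.760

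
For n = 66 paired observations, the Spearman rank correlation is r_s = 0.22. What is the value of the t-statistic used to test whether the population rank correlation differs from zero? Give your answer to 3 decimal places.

t = r_s·√(n−2) / √(1−r_s²) with r_s = 0.22, n = 66
  = 0.22·√64 / √(1 − 0.0484)
  = 0.22·8.000000 / 0.975500
  = 1.760000 / 0.975500 = 1.804

1.804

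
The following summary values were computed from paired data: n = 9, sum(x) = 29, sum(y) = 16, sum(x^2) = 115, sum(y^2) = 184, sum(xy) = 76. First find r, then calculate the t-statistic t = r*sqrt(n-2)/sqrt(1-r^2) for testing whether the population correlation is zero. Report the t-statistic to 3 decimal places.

1.232

Numerator: nΣxy − (Σx)(Σy) = 9·76 − (29)(16) = 220
Denominator: √[(nΣx²−(Σx)²)(nΣy²−(Σy)²)]
  nΣx²−(Σx)² = 9·115 − 841 = 194;  nΣy²−(Σy)² = 9·184 − 256 = 1400
  √(194·1400) = √271600 = 521.1526
r = 220 / 521.1526 = 0.4221
t = r·√(n−2)/√(1−r²) = 0.4221·√7 / √(1−0.178168) = 1.116772 / 0.906550 = 1.232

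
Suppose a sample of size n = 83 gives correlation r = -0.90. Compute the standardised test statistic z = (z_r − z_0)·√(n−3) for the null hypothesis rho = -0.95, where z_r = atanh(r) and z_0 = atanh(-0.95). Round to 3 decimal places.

3.216

z_r = atanh(-0.90) = -1.472219,  z_0 = atanh(-0.95) = -1.831781
SE = 1/√(n−3) = 1/√80 = 0.111803
z = (z_r − z_0)/SE = (-1.472219 − (-1.831781)) / 0.111803 = 0.359562 / 0.111803 = 3.216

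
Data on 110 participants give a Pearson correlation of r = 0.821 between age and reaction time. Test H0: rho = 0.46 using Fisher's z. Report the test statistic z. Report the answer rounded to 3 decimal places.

z_r = atanh(0.821) = 1.159878,  z_0 = atanh(0.46) = 0.497311
SE = 1/√(n−3) = 1/√107 = 0.096674
z = (z_r − z_0)/SE = (1.159878 − 0.497311) / 0.096674 = 0.662567 / 0.096674 = 6.854

6.854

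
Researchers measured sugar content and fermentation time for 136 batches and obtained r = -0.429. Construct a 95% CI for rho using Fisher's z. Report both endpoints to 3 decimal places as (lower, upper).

(-0.557, -0.281)

z_r = atanh(-0.429) = -0.458670;  SE = 1/√(n−3) = 1/√133 = 0.086711
z-limits: -0.458670 ± 1.960·0.086711 = -0.458670 ± 0.169954 = [-0.628624, -0.288716]
ρ-limits: (tanh -0.628624, tanh -0.288716) = (-0.557, -0.281)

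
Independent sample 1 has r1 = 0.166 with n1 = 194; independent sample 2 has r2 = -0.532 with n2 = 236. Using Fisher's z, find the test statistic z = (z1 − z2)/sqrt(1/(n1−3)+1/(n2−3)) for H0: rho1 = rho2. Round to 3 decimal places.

Fisher z-transforms: z1 = atanh(0.166) = 0.167550, z2 = atanh(-0.532) = -0.592931; difference d = 0.760481
Var(d) = 1/191 + 1/233 = 0.0052356 + 0.0042918 = 0.0095274
z = d/√Var(d) = 0.760481 / √0.0095274 = 0.760481 / 0.097608 = 7.791

7.791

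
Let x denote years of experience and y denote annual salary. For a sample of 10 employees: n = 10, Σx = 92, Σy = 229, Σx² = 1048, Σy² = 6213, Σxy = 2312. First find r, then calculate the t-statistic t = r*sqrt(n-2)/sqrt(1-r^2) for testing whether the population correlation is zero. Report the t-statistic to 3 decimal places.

Numerator: nΣxy − (Σx)(Σy) = 10·2312 − (92)(229) = 2052
Denominator: √[(nΣx²−(Σx)²)(nΣy²−(Σy)²)]
  nΣx²−(Σx)² = 10·1048 − 8464 = 2016;  nΣy²−(Σy)² = 10·6213 − 52441 = 9689
  √(2016·9689) = √19533024 = 4419.6181
r = 2052 / 4419.6181 = 0.4643
t = r·√(n−2)/√(1−r²) = 0.4643·√8 / √(1−0.215574) = 1.313239 / 0.885678 = 1.483

1.483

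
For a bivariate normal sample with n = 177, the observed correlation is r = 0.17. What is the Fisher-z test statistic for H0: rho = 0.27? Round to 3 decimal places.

Fisher z: atanh(0.17) = 0.171667, atanh(0.27) = 0.276864
z = (z_r − z_0)·√(n−3) = (0.171667 − 0.276864)·√174 = -0.105197 · 13.190906 = -1.388

-1.388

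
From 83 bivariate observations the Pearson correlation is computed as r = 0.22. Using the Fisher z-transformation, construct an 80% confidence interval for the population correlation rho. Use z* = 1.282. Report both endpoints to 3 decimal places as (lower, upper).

(0.080, 0.351)

Fisher z: z_r = atanh(r) = ½·ln((1+0.22)/(1−0.22)) = 0.223656
SE(z) = 1/√(n−3) = 1/√80 = 0.111803
80% ⇒ z* = 1.282; margin = 1.282·0.111803 = 0.143331
CI on z-scale: (0.080325, 0.366987)
Back-transform: tanh(0.080325) = 0.080153, tanh(0.366987) = 0.351353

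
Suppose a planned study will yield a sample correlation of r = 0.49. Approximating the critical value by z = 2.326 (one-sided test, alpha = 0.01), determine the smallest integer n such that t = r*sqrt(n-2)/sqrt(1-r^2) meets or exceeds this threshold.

r√(n−2)/√(1−r²) ≥ 2.326  ⇔  n−2 ≥ (2.326)²·(1−r²)/r²
(1−r²)/r² = (1−0.2401)/0.2401 = 3.1649
n ≥ 2 + 5.410276·3.1649 = 2 + 17.1230 = 19.1230
⌈19.1230⌉ = 20

20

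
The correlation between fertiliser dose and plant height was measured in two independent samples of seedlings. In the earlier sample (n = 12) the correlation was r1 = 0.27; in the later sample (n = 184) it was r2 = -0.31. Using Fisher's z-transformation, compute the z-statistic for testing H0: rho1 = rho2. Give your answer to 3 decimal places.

z1 = atanh(0.27) = 0.276864,  z2 = atanh(-0.31) = -0.320545
SE = √(1/(n1−3) + 1/(n2−3)) = √(1/9 + 1/181) = √(0.1111111 + 0.0055249) = √0.1166360 = 0.341520
z = (z1 − z2)/SE = (0.276864 − (-0.320545)) / 0.341520 = 0.597409 / 0.341520 = 1.749

1.749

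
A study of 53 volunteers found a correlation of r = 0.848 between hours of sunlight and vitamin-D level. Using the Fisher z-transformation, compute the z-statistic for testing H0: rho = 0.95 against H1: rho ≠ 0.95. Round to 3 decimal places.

-4.121

Fisher z: atanh(0.848) = 1.248989, atanh(0.95) = 1.831781
z = (z_r − z_0)·√(n−3) = (1.248989 − 1.831781)·√50 = -0.582792 · 7.071068 = -4.121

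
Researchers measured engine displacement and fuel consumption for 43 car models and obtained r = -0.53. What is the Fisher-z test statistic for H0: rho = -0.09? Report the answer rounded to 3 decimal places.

-3.162

z_r = atanh(-0.53) = -0.590145,  z_0 = atanh(-0.09) = -0.090244
SE = 1/√(n−3) = 1/√40 = 0.158114
z = (z_r − z_0)/SE = (-0.590145 − (-0.090244)) / 0.158114 = -0.499901 / 0.158114 = -3.162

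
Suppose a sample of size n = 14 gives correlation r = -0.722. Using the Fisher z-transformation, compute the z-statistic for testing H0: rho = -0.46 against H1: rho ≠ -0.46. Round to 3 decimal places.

-1.375

Fisher z: atanh(-0.722) = -0.911810, atanh(-0.46) = -0.497311
z = (z_r − z_0)·√(n−3) = (-0.911810 − (-0.497311))·√11 = -0.414499 · 3.316625 = -1.375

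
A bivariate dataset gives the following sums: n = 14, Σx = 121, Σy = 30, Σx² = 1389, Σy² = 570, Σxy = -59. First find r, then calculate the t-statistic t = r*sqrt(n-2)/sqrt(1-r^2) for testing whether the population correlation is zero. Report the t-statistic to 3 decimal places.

Numerator: nΣxy − (Σx)(Σy) = 14·(-59) − (121)(30) = -4456
Denominator: √[(nΣx²−(Σx)²)(nΣy²−(Σy)²)]
  nΣx²−(Σx)² = 14·1389 − 14641 = 4805;  nΣy²−(Σy)² = 14·570 − 900 = 7080
  √(4805·7080) = √34019400 = 5832.6152
r = -4456 / 5832.6152 = -0.7640
t = r·√(n−2)/√(1−r²) = -0.7640·√12 / √(1−0.583696) = -2.646574 / 0.645216 = -4.102

-4.102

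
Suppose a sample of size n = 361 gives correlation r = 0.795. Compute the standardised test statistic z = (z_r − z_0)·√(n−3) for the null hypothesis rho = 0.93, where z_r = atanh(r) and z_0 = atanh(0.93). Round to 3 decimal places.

Fisher z: atanh(0.795) = 1.084875, atanh(0.93) = 1.658390
z = (z_r − z_0)·√(n−3) = (1.084875 − 1.658390)·√358 = -0.573515 · 18.920888 = -10.851

-10.851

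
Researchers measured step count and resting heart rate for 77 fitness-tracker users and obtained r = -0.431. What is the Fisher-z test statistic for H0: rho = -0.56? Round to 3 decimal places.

z_r = atanh(-0.431) = -0.461124,  z_0 = atanh(-0.56) = -0.632833
SE = 1/√(n−3) = 1/√74 = 0.116248
z = (z_r − z_0)/SE = (-0.461124 − (-0.632833)) / 0.116248 = 0.171709 / 0.116248 = 1.477

1.477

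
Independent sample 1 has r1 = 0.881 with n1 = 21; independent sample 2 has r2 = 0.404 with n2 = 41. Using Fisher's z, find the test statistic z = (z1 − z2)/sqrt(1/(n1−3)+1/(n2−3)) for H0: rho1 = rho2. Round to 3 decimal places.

3.326

z1 = atanh(0.881) = 1.380218,  z2 = atanh(0.404) = 0.428420
SE = √(1/(n1−3) + 1/(n2−3)) = √(1/18 + 1/38) = √(0.0555556 + 0.0263158) = √0.0818714 = 0.286132
z = (z1 − z2)/SE = (1.380218 − 0.428420) / 0.286132 = 0.951798 / 0.286132 = 3.326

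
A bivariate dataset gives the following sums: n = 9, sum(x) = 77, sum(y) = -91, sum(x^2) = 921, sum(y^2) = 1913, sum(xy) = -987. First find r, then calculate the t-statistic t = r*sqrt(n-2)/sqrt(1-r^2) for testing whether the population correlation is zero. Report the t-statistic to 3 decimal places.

S_xy = nΣxy − ΣxΣy = 9·(-987) − 77·(-91) = -8883 − (-7007) = -1876
S_xx = nΣx² − (Σx)² = 9·921 − 77² = 8289 − 5929 = 2360
S_yy = nΣy² − (Σy)² = 9·1913 − (-91)² = 17217 − 8281 = 8936
r = S_xy / √(S_xx·S_yy) = -1876 / √(2360·8936) = -1876 / √21088960 = -1876 / 4592.2718 = -0.4085
t = r·√(n−2)/√(1−r²) = -0.4085·√7 / √(1−0.166872) = -1.080789 / 0.912758 = -1.184

-1.184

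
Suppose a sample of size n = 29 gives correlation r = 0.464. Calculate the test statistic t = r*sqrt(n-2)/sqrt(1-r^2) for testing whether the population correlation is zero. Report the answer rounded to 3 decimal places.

2.722

t = r·√(n−2) / √(1−r²) with r = 0.464, n = 29
  = 0.464·√27 / √(1 − 0.215296)
  = 0.464·5.196152 / 0.885835
  = 2.411015 / 0.885835 = 2.722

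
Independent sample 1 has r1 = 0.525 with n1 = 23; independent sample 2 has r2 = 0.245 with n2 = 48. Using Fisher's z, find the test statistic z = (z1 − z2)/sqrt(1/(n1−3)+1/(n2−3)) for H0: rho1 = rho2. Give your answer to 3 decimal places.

1.240

z1 = atanh(0.525) = 0.583217,  z2 = atanh(0.245) = 0.250087
SE = √(1/(n1−3) + 1/(n2−3)) = √(1/20 + 1/45) = √(0.0500000 + 0.0222222) = √0.0722222 = 0.268742
z = (z1 − z2)/SE = (0.583217 − 0.250087) / 0.268742 = 0.333130 / 0.268742 = 1.240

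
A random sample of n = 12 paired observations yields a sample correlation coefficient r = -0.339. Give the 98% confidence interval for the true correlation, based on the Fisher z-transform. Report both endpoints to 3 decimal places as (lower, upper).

(-0.810, 0.399)

z_r = atanh(-0.339) = -0.352962;  SE = 1/√(n−3) = 1/√9 = 0.333333
z-limits: -0.352962 ± 2.326·0.333333 = -0.352962 ± 0.775333 = [-1.128295, 0.422371]
ρ-limits: (tanh -1.128295, tanh 0.422371) = (-0.810, 0.399)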